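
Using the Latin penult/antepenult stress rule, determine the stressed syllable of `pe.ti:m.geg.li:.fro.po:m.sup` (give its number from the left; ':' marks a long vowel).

Classical Latin: stress the penult if heavy (long vowel or closed), else the antepenult.
Weights: 5 fro L, 6 po:m H, 7 sup H.
The penult (syllable 6, po:m) is heavy, so it takes stress.
Stress on syllable 6: pe.ti:m.geg.li:.fro.ˈpo:m.sup.

6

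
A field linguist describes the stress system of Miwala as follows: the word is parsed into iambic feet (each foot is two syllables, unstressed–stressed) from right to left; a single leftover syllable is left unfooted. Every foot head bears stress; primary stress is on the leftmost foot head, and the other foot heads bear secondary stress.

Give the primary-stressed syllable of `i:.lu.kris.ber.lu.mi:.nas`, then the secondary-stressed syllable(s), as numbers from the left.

primary 3, secondary 5, 7

Parse right to left into iambic (σˈσ) feet: i: (lu.ˈkris) (ber.ˈlu) (mi:.ˈnas). Syllable 1 is left unfooted.
Foot heads (stressed positions): 3, 5, 7.
End Rule Leftmost: primary stress on the leftmost head = syllable 3.
Secondary stress on 5, 7: i:.lu.ˈkris.ber.ˌlu.mi:.ˌnas.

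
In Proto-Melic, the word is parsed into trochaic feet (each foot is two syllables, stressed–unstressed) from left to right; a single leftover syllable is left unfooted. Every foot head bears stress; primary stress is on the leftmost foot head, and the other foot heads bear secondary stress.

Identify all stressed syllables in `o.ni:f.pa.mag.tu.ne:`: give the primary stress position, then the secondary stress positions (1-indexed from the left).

primary 1, secondary 3, 5

Parse left to right into trochaic (ˈσσ) feet: (ˈo.ni:f) (ˈpa.mag) (ˈtu.ne:).
Foot heads (stressed positions): 1, 3, 5.
End Rule Leftmost: primary stress on the leftmost head = syllable 1.
Secondary stress on 3, 5: ˈo.ni:f.ˌpa.mag.ˌtu.ne:.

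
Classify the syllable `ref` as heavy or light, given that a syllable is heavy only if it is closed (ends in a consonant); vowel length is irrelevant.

`ref`: short vowel, closed (coda /f/). Closed (coda /f/) → heavy.

heavy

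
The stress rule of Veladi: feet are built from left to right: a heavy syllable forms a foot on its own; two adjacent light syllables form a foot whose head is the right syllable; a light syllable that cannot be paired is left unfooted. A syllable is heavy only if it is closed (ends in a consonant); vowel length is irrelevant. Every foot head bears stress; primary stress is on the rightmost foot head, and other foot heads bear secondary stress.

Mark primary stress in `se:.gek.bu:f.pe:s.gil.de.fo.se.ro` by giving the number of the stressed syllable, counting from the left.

9

Weights: 1 se: L, 2 gek H, 3 bu:f H, 4 pe:s H, 5 gil H, 6 de L, 7 fo L, 8 se L, 9 ro L.
Parse left to right (heavy = foot alone; LL = one foot; stranded L unfooted): se: (ˈgek) (ˈbu:f) (ˈpe:s) (ˈgil) (de.ˈfo) (se.ˈro).
Foot heads: 2, 3, 4, 5, 7, 9.
Primary stress on the rightmost head = syllable 9.
Primary stress: syllable 9 → se:.gek.bu:f.pe:s.gil.de.fo.se.ˈro.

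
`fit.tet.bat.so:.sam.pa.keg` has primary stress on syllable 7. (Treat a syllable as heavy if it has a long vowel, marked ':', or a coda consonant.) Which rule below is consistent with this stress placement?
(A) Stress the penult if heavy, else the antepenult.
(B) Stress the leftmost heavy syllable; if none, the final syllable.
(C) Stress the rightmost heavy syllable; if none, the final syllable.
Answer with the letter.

Rule A → syllable 5 (observed: 7).
Rule B → syllable 1 (observed: 7).
Rule C → syllable 7 ✓.

C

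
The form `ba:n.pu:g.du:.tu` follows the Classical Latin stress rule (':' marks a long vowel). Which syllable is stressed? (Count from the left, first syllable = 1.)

3

Classical Latin: stress the penult if heavy (long vowel or closed), else the antepenult.
Weights: 2 pu:g H, 3 du: H, 4 tu L.
The penult (syllable 3, du:) is heavy, so it takes stress.
Stress on syllable 3: ba:n.pu:g.ˈdu:.tu.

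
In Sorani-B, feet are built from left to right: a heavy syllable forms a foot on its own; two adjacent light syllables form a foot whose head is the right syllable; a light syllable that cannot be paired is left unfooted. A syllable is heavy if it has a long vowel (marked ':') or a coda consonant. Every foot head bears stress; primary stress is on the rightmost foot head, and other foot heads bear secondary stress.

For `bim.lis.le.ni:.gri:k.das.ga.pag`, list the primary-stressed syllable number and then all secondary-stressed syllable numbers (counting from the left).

primary 8, secondary 1, 2, 4, 5, 6

Weights: 1 bim H, 2 lis H, 3 le L, 4 ni: H, 5 gri:k H, 6 das H, 7 ga L, 8 pag H.
Parse left to right (heavy = foot alone; LL = one foot; stranded L unfooted): (ˈbim) (ˈlis) le (ˈni:) (ˈgri:k) (ˈdas) ga (ˈpag).
Foot heads: 1, 2, 4, 5, 6, 8.
Primary stress on the rightmost head = syllable 8.
Secondary stress on 1, 2, 4, 5, 6: ˌbim.ˌlis.le.ˌni:.ˌgri:k.ˌdas.ga.ˈpag.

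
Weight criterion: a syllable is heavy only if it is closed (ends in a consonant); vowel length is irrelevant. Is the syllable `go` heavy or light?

light

`go`: short vowel, open (no coda). Open (no coda) → light.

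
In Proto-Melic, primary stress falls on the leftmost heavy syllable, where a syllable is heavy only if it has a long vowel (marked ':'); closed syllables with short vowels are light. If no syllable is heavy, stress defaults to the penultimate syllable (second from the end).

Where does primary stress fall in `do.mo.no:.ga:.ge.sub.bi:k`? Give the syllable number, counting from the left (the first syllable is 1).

3

Weights: 1 do L, 2 mo L, 3 no: H, 4 ga: H, 5 ge L, 6 sub L, 7 bi:k H.
Heavy syllables in the domain: 3, 4, 7. The leftmost is syllable 3 (no:).
Primary stress: syllable 3 → do.mo.ˈno:.ga:.ge.sub.bi:k.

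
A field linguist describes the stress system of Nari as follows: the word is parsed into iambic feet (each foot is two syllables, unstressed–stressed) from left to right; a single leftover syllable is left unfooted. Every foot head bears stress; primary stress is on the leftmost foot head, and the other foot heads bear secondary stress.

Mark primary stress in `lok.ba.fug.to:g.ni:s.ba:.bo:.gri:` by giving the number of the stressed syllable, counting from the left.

Parse left to right into iambic (σˈσ) feet: (lok.ˈba) (fug.ˈto:g) (ni:s.ˈba:) (bo:.ˈgri:).
Foot heads (stressed positions): 2, 4, 6, 8.
End Rule Leftmost: primary stress on the leftmost head = syllable 2.
Primary stress: syllable 2 → lok.ˈba.fug.to:g.ni:s.ba:.bo:.gri:.

2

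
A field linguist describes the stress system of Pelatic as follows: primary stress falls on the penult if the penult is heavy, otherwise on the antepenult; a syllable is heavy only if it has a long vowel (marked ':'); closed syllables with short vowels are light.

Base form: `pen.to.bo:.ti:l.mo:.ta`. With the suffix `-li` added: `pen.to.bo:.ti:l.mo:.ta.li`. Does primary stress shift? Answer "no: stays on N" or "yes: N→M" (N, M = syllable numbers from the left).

Base `pen.to.bo:.ti:l.mo:.ta` (6 syllables):
  Weights: 4 ti:l H, 5 mo: H, 6 ta L.
  The penult (syllable 5, mo:) is heavy, so it takes stress.
  → primary stress on syllable 5.
Suffixed `pen.to.bo:.ti:l.mo:.ta.li` (7 syllables):
  Weights: 5 mo: H, 6 ta L, 7 li L.
  The penult (syllable 6, ta) is light, so stress falls on the antepenult (syllable 5, mo:).
  → primary stress on syllable 5.

no: stays on 5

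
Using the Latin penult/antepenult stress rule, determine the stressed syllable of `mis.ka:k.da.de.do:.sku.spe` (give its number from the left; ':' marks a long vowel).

Classical Latin: stress the penult if heavy (long vowel or closed), else the antepenult.
Weights: 5 do: H, 6 sku L, 7 spe L.
The penult (syllable 6, sku) is light, so stress falls on the antepenult (syllable 5, do:).
Stress on syllable 5: mis.ka:k.da.de.ˈdo:.sku.spe.

5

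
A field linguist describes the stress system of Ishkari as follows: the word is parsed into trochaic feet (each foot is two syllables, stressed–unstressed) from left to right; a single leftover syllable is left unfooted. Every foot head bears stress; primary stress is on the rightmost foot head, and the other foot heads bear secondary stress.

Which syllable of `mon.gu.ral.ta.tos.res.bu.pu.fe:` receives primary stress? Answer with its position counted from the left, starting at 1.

7

Parse left to right into trochaic (ˈσσ) feet: (ˈmon.gu) (ˈral.ta) (ˈtos.res) (ˈbu.pu) fe:. Syllable 9 is left unfooted.
Foot heads (stressed positions): 1, 3, 5, 7.
End Rule Rightmost: primary stress on the rightmost head = syllable 7.
Primary stress: syllable 7 → mon.gu.ral.ta.tos.res.ˈbu.pu.fe:.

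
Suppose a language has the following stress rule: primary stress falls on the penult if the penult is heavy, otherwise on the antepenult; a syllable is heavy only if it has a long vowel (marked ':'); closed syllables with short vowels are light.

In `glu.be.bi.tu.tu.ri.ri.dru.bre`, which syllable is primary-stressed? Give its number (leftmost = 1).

Weights: 7 ri L, 8 dru L, 9 bre L.
The penult (syllable 8, dru) is light, so stress falls on the antepenult (syllable 7, ri).
Primary stress: syllable 7 → glu.be.bi.tu.tu.ri.ˈri.dru.bre.

7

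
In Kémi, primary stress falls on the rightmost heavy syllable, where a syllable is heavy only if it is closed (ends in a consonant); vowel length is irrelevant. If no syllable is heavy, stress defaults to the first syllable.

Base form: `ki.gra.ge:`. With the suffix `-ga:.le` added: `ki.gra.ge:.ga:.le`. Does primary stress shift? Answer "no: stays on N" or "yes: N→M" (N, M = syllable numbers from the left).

Base `ki.gra.ge:` (3 syllables):
  Weights: 1 ki L, 2 gra L, 3 ge: L.
  No heavy syllable in the domain; default to the first syllable = syllable 1.
  → primary stress on syllable 1.
Suffixed `ki.gra.ge:.ga:.le` (5 syllables):
  Weights: 1 ki L, 2 gra L, 3 ge: L, 4 ga: L, 5 le L.
  No heavy syllable in the domain; default to the first syllable = syllable 1.
  → primary stress on syllable 1.

no: stays on 1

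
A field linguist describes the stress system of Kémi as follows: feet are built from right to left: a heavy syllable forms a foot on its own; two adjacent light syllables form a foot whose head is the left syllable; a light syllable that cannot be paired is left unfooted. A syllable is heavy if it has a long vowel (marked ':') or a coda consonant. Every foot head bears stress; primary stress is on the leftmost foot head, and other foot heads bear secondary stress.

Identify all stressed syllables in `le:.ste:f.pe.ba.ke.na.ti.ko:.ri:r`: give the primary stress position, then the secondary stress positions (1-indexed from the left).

Weights: 1 le: H, 2 ste:f H, 3 pe L, 4 ba L, 5 ke L, 6 na L, 7 ti L, 8 ko: H, 9 ri:r H.
Parse right to left (heavy = foot alone; LL = one foot; stranded L unfooted): (ˈle:) (ˈste:f) pe (ˈba.ke) (ˈna.ti) (ˈko:) (ˈri:r).
Foot heads: 1, 2, 4, 6, 8, 9.
Primary stress on the leftmost head = syllable 1.
Secondary stress on 2, 4, 6, 8, 9: ˈle:.ˌste:f.pe.ˌba.ke.ˌna.ti.ˌko:.ˌri:r.

primary 1, secondary 2, 4, 6, 8, 9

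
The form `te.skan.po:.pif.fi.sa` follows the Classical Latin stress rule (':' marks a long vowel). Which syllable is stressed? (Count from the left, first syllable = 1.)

Classical Latin: stress the penult if heavy (long vowel or closed), else the antepenult.
Weights: 4 pif H, 5 fi L, 6 sa L.
The penult (syllable 5, fi) is light, so stress falls on the antepenult (syllable 4, pif).
Stress on syllable 4: te.skan.po:.ˈpif.fi.sa.

4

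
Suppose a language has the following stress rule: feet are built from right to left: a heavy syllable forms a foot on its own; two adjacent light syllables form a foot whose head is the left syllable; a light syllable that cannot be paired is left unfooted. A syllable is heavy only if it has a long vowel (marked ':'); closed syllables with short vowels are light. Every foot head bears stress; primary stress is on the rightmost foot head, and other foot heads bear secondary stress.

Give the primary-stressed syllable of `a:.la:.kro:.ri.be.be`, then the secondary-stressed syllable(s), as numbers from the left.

Weights: 1 a: H, 2 la: H, 3 kro: H, 4 ri L, 5 be L, 6 be L.
Parse right to left (heavy = foot alone; LL = one foot; stranded L unfooted): (ˈa:) (ˈla:) (ˈkro:) ri (ˈbe.be).
Foot heads: 1, 2, 3, 5.
Primary stress on the rightmost head = syllable 5.
Secondary stress on 1, 2, 3: ˌa:.ˌla:.ˌkro:.ri.ˈbe.be.

primary 5, secondary 1, 2, 3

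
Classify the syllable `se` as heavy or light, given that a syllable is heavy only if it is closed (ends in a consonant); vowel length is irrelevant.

light

`se`: short vowel, open (no coda). Open (no coda) → light.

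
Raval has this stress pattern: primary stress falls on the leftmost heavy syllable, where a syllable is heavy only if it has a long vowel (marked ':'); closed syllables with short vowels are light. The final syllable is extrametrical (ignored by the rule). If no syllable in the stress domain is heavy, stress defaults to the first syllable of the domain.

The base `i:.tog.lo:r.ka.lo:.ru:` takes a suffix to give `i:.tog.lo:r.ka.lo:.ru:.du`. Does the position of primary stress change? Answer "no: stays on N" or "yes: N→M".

no: stays on 1

Base `i:.tog.lo:r.ka.lo:.ru:` (6 syllables):
  The final syllable (6, ru:) is extrametrical; the stress domain is syllables 1–5.
  Weights: 1 i: H, 2 tog L, 3 lo:r H, 4 ka L, 5 lo: H.
  Heavy syllables in the domain: 1, 3, 5. The leftmost is syllable 1 (i:).
  → primary stress on syllable 1.
Suffixed `i:.tog.lo:r.ka.lo:.ru:.du` (7 syllables):
  The final syllable (7, du) is extrametrical; the stress domain is syllables 1–6.
  Weights: 1 i: H, 2 tog L, 3 lo:r H, 4 ka L, 5 lo: H, 6 ru: H.
  Heavy syllables in the domain: 1, 3, 5, 6. The leftmost is syllable 1 (i:).
  → primary stress on syllable 1.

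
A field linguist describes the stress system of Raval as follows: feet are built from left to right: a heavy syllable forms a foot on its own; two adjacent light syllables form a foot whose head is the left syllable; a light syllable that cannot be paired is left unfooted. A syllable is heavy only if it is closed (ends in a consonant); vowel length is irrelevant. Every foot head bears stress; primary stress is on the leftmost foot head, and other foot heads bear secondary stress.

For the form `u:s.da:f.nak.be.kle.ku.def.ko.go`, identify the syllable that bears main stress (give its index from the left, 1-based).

Weights: 1 u:s H, 2 da:f H, 3 nak H, 4 be L, 5 kle L, 6 ku L, 7 def H, 8 ko L, 9 go L.
Parse left to right (heavy = foot alone; LL = one foot; stranded L unfooted): (ˈu:s) (ˈda:f) (ˈnak) (ˈbe.kle) ku (ˈdef) (ˈko.go).
Foot heads: 1, 2, 3, 4, 7, 8.
Primary stress on the leftmost head = syllable 1.
Primary stress: syllable 1 → ˈu:s.da:f.nak.be.kle.ku.def.ko.go.

1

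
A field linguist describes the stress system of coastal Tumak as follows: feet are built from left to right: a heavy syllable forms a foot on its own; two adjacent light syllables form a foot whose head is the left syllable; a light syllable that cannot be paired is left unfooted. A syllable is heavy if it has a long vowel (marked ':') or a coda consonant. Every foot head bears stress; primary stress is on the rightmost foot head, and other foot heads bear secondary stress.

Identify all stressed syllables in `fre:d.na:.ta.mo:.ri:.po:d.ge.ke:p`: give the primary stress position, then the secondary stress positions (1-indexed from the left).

Weights: 1 fre:d H, 2 na: H, 3 ta L, 4 mo: H, 5 ri: H, 6 po:d H, 7 ge L, 8 ke:p H.
Parse left to right (heavy = foot alone; LL = one foot; stranded L unfooted): (ˈfre:d) (ˈna:) ta (ˈmo:) (ˈri:) (ˈpo:d) ge (ˈke:p).
Foot heads: 1, 2, 4, 5, 6, 8.
Primary stress on the rightmost head = syllable 8.
Secondary stress on 1, 2, 4, 5, 6: ˌfre:d.ˌna:.ta.ˌmo:.ˌri:.ˌpo:d.ge.ˈke:p.

primary 8, secondary 1, 2, 4, 5, 6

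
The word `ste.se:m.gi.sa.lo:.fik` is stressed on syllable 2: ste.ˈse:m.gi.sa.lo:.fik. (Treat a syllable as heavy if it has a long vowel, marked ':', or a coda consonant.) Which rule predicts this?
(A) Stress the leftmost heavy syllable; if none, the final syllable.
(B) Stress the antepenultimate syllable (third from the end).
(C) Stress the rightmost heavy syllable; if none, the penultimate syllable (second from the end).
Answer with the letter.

A

Rule A → syllable 2 ✓.
Rule B → syllable 4 (observed: 2).
Rule C → syllable 6 (observed: 2).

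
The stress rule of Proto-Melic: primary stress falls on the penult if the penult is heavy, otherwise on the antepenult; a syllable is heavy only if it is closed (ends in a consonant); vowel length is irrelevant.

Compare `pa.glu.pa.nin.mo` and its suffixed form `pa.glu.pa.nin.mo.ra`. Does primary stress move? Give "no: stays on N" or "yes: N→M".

Base `pa.glu.pa.nin.mo` (5 syllables):
  Weights: 3 pa L, 4 nin H, 5 mo L.
  The penult (syllable 4, nin) is heavy, so it takes stress.
  → primary stress on syllable 4.
Suffixed `pa.glu.pa.nin.mo.ra` (6 syllables):
  Weights: 4 nin H, 5 mo L, 6 ra L.
  The penult (syllable 5, mo) is light, so stress falls on the antepenult (syllable 4, nin).
  → primary stress on syllable 4.

no: stays on 4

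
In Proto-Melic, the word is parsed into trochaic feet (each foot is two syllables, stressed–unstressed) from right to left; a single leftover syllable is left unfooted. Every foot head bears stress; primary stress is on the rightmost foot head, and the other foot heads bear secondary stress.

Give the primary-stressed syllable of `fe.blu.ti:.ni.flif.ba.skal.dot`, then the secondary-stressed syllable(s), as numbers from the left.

primary 7, secondary 1, 3, 5

Parse right to left into trochaic (ˈσσ) feet: (ˈfe.blu) (ˈti:.ni) (ˈflif.ba) (ˈskal.dot).
Foot heads (stressed positions): 1, 3, 5, 7.
End Rule Rightmost: primary stress on the rightmost head = syllable 7.
Secondary stress on 1, 3, 5: ˌfe.blu.ˌti:.ni.ˌflif.ba.ˈskal.dot.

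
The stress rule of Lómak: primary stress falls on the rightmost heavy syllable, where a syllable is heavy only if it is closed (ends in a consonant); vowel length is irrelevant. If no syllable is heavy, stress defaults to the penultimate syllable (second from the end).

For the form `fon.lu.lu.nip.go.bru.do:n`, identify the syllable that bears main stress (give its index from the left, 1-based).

Weights: 1 fon H, 2 lu L, 3 lu L, 4 nip H, 5 go L, 6 bru L, 7 do:n H.
Heavy syllables in the domain: 1, 4, 7. The rightmost is syllable 7 (do:n).
Primary stress: syllable 7 → fon.lu.lu.nip.go.bru.ˈdo:n.

7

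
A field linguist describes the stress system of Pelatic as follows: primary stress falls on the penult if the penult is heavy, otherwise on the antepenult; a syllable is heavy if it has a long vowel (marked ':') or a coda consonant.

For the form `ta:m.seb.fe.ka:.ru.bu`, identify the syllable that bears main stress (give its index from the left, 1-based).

4

Weights: 4 ka: H, 5 ru L, 6 bu L.
The penult (syllable 5, ru) is light, so stress falls on the antepenult (syllable 4, ka:).
Primary stress: syllable 4 → ta:m.seb.fe.ˈka:.ru.bu.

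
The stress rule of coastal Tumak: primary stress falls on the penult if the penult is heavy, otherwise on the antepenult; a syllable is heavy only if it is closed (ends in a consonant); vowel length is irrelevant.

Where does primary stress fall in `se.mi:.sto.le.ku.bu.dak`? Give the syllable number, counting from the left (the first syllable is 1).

Weights: 5 ku L, 6 bu L, 7 dak H.
The penult (syllable 6, bu) is light, so stress falls on the antepenult (syllable 5, ku).
Primary stress: syllable 5 → se.mi:.sto.le.ˈku.bu.dak.

5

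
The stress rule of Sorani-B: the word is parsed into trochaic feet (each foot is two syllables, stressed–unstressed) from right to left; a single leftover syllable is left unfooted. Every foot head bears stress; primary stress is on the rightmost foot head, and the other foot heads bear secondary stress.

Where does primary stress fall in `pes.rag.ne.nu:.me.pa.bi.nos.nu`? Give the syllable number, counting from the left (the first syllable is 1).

8

Parse right to left into trochaic (ˈσσ) feet: pes (ˈrag.ne) (ˈnu:.me) (ˈpa.bi) (ˈnos.nu). Syllable 1 is left unfooted.
Foot heads (stressed positions): 2, 4, 6, 8.
End Rule Rightmost: primary stress on the rightmost head = syllable 8.
Primary stress: syllable 8 → pes.rag.ne.nu:.me.pa.bi.ˈnos.nu.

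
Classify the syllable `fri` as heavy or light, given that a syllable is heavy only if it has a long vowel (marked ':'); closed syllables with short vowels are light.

`fri`: short vowel, open (no coda). Short vowel → light.

light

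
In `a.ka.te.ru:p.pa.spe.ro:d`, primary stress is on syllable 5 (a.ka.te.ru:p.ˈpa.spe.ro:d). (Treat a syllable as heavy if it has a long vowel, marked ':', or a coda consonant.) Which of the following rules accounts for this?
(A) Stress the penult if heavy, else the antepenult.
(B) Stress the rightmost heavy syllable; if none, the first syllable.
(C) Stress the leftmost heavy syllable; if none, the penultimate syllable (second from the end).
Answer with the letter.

Rule A → syllable 5 ✓.
Rule B → syllable 7 (observed: 5).
Rule C → syllable 4 (observed: 5).

A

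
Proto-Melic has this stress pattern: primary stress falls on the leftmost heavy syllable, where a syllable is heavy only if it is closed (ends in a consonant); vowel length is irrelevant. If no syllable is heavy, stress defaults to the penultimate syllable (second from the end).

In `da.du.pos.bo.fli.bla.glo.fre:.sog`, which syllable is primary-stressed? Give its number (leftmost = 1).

3

Weights: 1 da L, 2 du L, 3 pos H, 4 bo L, 5 fli L, 6 bla L, 7 glo L, 8 fre: L, 9 sog H.
Heavy syllables in the domain: 3, 9. The leftmost is syllable 3 (pos).
Primary stress: syllable 3 → da.du.ˈpos.bo.fli.bla.glo.fre:.sog.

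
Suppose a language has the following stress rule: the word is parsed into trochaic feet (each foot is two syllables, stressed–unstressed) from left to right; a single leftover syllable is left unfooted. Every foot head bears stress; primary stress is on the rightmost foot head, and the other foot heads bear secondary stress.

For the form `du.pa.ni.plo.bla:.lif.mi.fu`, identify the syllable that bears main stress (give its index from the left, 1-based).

Parse left to right into trochaic (ˈσσ) feet: (ˈdu.pa) (ˈni.plo) (ˈbla:.lif) (ˈmi.fu).
Foot heads (stressed positions): 1, 3, 5, 7.
End Rule Rightmost: primary stress on the rightmost head = syllable 7.
Primary stress: syllable 7 → du.pa.ni.plo.bla:.lif.ˈmi.fu.

7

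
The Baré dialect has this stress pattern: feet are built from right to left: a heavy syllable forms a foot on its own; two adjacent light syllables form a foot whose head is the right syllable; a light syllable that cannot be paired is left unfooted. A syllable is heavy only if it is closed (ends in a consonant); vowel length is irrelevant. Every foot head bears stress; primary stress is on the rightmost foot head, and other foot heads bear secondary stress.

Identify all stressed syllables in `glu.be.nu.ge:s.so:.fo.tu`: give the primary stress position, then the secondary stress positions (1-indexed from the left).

Weights: 1 glu L, 2 be L, 3 nu L, 4 ge:s H, 5 so: L, 6 fo L, 7 tu L.
Parse right to left (heavy = foot alone; LL = one foot; stranded L unfooted): glu (be.ˈnu) (ˈge:s) so: (fo.ˈtu).
Foot heads: 3, 4, 7.
Primary stress on the rightmost head = syllable 7.
Secondary stress on 3, 4: glu.be.ˌnu.ˌge:s.so:.fo.ˈtu.

primary 7, secondary 3, 4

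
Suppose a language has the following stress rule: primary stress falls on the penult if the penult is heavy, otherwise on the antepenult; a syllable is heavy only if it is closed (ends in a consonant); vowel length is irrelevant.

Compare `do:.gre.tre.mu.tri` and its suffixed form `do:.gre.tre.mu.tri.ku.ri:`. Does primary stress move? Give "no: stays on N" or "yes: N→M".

Base `do:.gre.tre.mu.tri` (5 syllables):
  Weights: 3 tre L, 4 mu L, 5 tri L.
  The penult (syllable 4, mu) is light, so stress falls on the antepenult (syllable 3, tre).
  → primary stress on syllable 3.
Suffixed `do:.gre.tre.mu.tri.ku.ri:` (7 syllables):
  Weights: 5 tri L, 6 ku L, 7 ri: L.
  The penult (syllable 6, ku) is light, so stress falls on the antepenult (syllable 5, tri).
  → primary stress on syllable 5.

yes: 3→5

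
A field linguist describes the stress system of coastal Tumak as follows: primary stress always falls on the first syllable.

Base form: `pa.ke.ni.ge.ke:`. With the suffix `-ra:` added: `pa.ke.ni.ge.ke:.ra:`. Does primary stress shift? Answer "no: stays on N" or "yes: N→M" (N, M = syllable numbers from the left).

Base `pa.ke.ni.ge.ke:` (5 syllables):
  The word has 5 syllables; the first syllable is syllable 1 (pa).
  → primary stress on syllable 1.
Suffixed `pa.ke.ni.ge.ke:.ra:` (6 syllables):
  The word has 6 syllables; the first syllable is syllable 1 (pa).
  → primary stress on syllable 1.

no: stays on 1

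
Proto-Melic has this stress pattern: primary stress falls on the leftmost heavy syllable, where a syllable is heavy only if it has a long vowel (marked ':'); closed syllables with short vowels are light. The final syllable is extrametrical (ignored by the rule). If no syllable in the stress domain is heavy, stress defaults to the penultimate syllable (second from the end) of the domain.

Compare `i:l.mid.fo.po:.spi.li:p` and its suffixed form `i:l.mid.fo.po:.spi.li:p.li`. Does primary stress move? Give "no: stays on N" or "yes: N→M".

Base `i:l.mid.fo.po:.spi.li:p` (6 syllables):
  The final syllable (6, li:p) is extrametrical; the stress domain is syllables 1–5.
  Weights: 1 i:l H, 2 mid L, 3 fo L, 4 po: H, 5 spi L.
  Heavy syllables in the domain: 1, 4. The leftmost is syllable 1 (i:l).
  → primary stress on syllable 1.
Suffixed `i:l.mid.fo.po:.spi.li:p.li` (7 syllables):
  The final syllable (7, li) is extrametrical; the stress domain is syllables 1–6.
  Weights: 1 i:l H, 2 mid L, 3 fo L, 4 po: H, 5 spi L, 6 li:p H.
  Heavy syllables in the domain: 1, 4, 6. The leftmost is syllable 1 (i:l).
  → primary stress on syllable 1.

no: stays on 1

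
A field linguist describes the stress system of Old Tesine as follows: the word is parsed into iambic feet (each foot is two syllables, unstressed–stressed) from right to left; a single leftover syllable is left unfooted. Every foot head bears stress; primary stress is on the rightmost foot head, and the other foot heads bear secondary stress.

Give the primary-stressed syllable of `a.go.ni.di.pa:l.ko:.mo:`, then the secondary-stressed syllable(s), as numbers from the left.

primary 7, secondary 3, 5

Parse right to left into iambic (σˈσ) feet: a (go.ˈni) (di.ˈpa:l) (ko:.ˈmo:). Syllable 1 is left unfooted.
Foot heads (stressed positions): 3, 5, 7.
End Rule Rightmost: primary stress on the rightmost head = syllable 7.
Secondary stress on 3, 5: a.go.ˌni.di.ˌpa:l.ko:.ˈmo:.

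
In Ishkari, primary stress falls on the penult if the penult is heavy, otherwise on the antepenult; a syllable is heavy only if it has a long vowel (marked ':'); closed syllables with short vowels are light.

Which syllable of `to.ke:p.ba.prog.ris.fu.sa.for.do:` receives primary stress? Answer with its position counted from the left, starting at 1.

Weights: 7 sa L, 8 for L, 9 do: H.
The penult (syllable 8, for) is light, so stress falls on the antepenult (syllable 7, sa).
Primary stress: syllable 7 → to.ke:p.ba.prog.ris.fu.ˈsa.for.do:.

7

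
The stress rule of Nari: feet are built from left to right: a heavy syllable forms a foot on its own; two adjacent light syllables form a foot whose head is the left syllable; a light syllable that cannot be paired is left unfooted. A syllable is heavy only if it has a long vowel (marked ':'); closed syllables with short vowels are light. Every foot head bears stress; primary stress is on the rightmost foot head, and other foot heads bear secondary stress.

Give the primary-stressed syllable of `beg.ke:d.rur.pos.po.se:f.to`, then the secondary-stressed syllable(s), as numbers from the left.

Weights: 1 beg L, 2 ke:d H, 3 rur L, 4 pos L, 5 po L, 6 se:f H, 7 to L.
Parse left to right (heavy = foot alone; LL = one foot; stranded L unfooted): beg (ˈke:d) (ˈrur.pos) po (ˈse:f) to.
Foot heads: 2, 3, 6.
Primary stress on the rightmost head = syllable 6.
Secondary stress on 2, 3: beg.ˌke:d.ˌrur.pos.po.ˈse:f.to.

primary 6, secondary 2, 3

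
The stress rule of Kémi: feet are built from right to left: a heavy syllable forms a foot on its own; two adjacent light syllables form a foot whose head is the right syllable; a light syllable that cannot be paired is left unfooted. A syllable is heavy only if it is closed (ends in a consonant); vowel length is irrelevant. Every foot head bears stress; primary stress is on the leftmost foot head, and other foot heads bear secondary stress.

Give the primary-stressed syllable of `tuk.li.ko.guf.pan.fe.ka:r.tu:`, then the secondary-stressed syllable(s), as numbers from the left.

primary 1, secondary 3, 4, 5, 7

Weights: 1 tuk H, 2 li L, 3 ko L, 4 guf H, 5 pan H, 6 fe L, 7 ka:r H, 8 tu: L.
Parse right to left (heavy = foot alone; LL = one foot; stranded L unfooted): (ˈtuk) (li.ˈko) (ˈguf) (ˈpan) fe (ˈka:r) tu:.
Foot heads: 1, 3, 4, 5, 7.
Primary stress on the leftmost head = syllable 1.
Secondary stress on 3, 4, 5, 7: ˈtuk.li.ˌko.ˌguf.ˌpan.fe.ˌka:r.tu:.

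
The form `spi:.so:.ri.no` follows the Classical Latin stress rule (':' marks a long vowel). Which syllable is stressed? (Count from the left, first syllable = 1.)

2

Classical Latin: stress the penult if heavy (long vowel or closed), else the antepenult.
Weights: 2 so: H, 3 ri L, 4 no L.
The penult (syllable 3, ri) is light, so stress falls on the antepenult (syllable 2, so:).
Stress on syllable 2: spi:.ˈso:.ri.no.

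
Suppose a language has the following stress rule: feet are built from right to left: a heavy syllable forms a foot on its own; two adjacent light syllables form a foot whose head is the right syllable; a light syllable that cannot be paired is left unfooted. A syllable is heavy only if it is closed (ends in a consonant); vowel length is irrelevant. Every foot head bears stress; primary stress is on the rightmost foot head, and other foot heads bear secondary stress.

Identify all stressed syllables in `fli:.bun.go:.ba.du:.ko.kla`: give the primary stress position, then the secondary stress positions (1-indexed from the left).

Weights: 1 fli: L, 2 bun H, 3 go: L, 4 ba L, 5 du: L, 6 ko L, 7 kla L.
Parse right to left (heavy = foot alone; LL = one foot; stranded L unfooted): fli: (ˈbun) go: (ba.ˈdu:) (ko.ˈkla).
Foot heads: 2, 5, 7.
Primary stress on the rightmost head = syllable 7.
Secondary stress on 2, 5: fli:.ˌbun.go:.ba.ˌdu:.ko.ˈkla.

primary 7, secondary 2, 5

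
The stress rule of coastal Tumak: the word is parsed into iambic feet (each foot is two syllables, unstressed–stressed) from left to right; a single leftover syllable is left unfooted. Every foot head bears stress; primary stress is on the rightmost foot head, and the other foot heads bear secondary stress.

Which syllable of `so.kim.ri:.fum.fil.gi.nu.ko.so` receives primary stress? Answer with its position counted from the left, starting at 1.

8

Parse left to right into iambic (σˈσ) feet: (so.ˈkim) (ri:.ˈfum) (fil.ˈgi) (nu.ˈko) so. Syllable 9 is left unfooted.
Foot heads (stressed positions): 2, 4, 6, 8.
End Rule Rightmost: primary stress on the rightmost head = syllable 8.
Primary stress: syllable 8 → so.kim.ri:.fum.fil.gi.nu.ˈko.so.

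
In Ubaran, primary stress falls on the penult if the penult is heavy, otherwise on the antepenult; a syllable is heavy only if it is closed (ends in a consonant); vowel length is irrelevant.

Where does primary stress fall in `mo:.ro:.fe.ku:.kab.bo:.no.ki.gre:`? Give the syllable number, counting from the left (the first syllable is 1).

7

Weights: 7 no L, 8 ki L, 9 gre: L.
The penult (syllable 8, ki) is light, so stress falls on the antepenult (syllable 7, no).
Primary stress: syllable 7 → mo:.ro:.fe.ku:.kab.bo:.ˈno.ki.gre:.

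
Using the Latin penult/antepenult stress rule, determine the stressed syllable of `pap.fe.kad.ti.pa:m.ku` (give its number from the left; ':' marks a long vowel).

Classical Latin: stress the penult if heavy (long vowel or closed), else the antepenult.
Weights: 4 ti L, 5 pa:m H, 6 ku L.
The penult (syllable 5, pa:m) is heavy, so it takes stress.
Stress on syllable 5: pap.fe.kad.ti.ˈpa:m.ku.

5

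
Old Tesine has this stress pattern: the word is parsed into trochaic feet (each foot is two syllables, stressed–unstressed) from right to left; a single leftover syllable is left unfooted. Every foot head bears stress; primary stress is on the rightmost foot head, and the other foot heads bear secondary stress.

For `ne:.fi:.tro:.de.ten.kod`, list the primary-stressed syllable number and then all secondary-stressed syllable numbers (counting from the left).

Parse right to left into trochaic (ˈσσ) feet: (ˈne:.fi:) (ˈtro:.de) (ˈten.kod).
Foot heads (stressed positions): 1, 3, 5.
End Rule Rightmost: primary stress on the rightmost head = syllable 5.
Secondary stress on 1, 3: ˌne:.fi:.ˌtro:.de.ˈten.kod.

primary 5, secondary 1, 3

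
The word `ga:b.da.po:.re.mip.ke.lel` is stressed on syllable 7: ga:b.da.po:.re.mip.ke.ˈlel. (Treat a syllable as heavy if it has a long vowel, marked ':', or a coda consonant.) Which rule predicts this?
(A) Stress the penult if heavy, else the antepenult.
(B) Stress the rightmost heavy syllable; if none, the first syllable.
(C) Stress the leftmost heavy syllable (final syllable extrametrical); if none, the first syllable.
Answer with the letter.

B

Rule A → syllable 5 (observed: 7).
Rule B → syllable 7 ✓.
Rule C → syllable 1 (observed: 7).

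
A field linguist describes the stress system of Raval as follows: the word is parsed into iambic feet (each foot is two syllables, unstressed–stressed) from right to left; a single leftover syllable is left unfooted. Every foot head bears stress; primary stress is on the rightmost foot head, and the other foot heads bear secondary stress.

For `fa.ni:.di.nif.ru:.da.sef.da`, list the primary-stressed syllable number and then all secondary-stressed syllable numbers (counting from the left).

Parse right to left into iambic (σˈσ) feet: (fa.ˈni:) (di.ˈnif) (ru:.ˈda) (sef.ˈda).
Foot heads (stressed positions): 2, 4, 6, 8.
End Rule Rightmost: primary stress on the rightmost head = syllable 8.
Secondary stress on 2, 4, 6: fa.ˌni:.di.ˌnif.ru:.ˌda.sef.ˈda.

primary 8, secondary 2, 4, 6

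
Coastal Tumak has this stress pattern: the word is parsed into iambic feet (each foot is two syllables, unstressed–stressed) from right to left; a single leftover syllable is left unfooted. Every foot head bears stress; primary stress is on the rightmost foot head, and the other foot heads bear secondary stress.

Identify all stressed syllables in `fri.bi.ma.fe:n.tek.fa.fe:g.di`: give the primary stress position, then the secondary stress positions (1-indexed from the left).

primary 8, secondary 2, 4, 6

Parse right to left into iambic (σˈσ) feet: (fri.ˈbi) (ma.ˈfe:n) (tek.ˈfa) (fe:g.ˈdi).
Foot heads (stressed positions): 2, 4, 6, 8.
End Rule Rightmost: primary stress on the rightmost head = syllable 8.
Secondary stress on 2, 4, 6: fri.ˌbi.ma.ˌfe:n.tek.ˌfa.fe:g.ˈdi.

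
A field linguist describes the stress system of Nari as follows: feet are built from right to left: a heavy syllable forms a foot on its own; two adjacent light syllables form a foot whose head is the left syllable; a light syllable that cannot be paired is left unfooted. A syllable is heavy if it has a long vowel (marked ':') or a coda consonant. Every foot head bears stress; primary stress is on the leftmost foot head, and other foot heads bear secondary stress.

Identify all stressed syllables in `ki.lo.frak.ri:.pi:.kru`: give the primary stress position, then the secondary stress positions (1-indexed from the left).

Weights: 1 ki L, 2 lo L, 3 frak H, 4 ri: H, 5 pi: H, 6 kru L.
Parse right to left (heavy = foot alone; LL = one foot; stranded L unfooted): (ˈki.lo) (ˈfrak) (ˈri:) (ˈpi:) kru.
Foot heads: 1, 3, 4, 5.
Primary stress on the leftmost head = syllable 1.
Secondary stress on 3, 4, 5: ˈki.lo.ˌfrak.ˌri:.ˌpi:.kru.

primary 1, secondary 3, 4, 5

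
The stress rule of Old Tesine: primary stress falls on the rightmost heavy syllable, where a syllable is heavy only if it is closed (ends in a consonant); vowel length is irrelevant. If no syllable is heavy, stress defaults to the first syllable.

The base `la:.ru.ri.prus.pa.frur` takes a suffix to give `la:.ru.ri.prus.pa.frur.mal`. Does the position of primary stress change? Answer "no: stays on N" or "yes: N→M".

yes: 6→7

Base `la:.ru.ri.prus.pa.frur` (6 syllables):
  Weights: 1 la: L, 2 ru L, 3 ri L, 4 prus H, 5 pa L, 6 frur H.
  Heavy syllables in the domain: 4, 6. The rightmost is syllable 6 (frur).
  → primary stress on syllable 6.
Suffixed `la:.ru.ri.prus.pa.frur.mal` (7 syllables):
  Weights: 1 la: L, 2 ru L, 3 ri L, 4 prus H, 5 pa L, 6 frur H, 7 mal H.
  Heavy syllables in the domain: 4, 6, 7. The rightmost is syllable 7 (mal).
  → primary stress on syllable 7.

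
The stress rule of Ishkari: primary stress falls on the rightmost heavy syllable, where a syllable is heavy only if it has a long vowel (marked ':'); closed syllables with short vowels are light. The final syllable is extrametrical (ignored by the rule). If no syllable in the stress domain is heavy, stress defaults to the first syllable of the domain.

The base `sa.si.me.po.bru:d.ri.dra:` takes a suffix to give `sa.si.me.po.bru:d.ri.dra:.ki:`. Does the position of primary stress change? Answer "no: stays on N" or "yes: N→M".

Base `sa.si.me.po.bru:d.ri.dra:` (7 syllables):
  The final syllable (7, dra:) is extrametrical; the stress domain is syllables 1–6.
  Weights: 1 sa L, 2 si L, 3 me L, 4 po L, 5 bru:d H, 6 ri L.
  Heavy syllables in the domain: 5. The rightmost is syllable 5 (bru:d).
  → primary stress on syllable 5.
Suffixed `sa.si.me.po.bru:d.ri.dra:.ki:` (8 syllables):
  The final syllable (8, ki:) is extrametrical; the stress domain is syllables 1–7.
  Weights: 1 sa L, 2 si L, 3 me L, 4 po L, 5 bru:d H, 6 ri L, 7 dra: H.
  Heavy syllables in the domain: 5, 7. The rightmost is syllable 7 (dra:).
  → primary stress on syllable 7.

yes: 5→7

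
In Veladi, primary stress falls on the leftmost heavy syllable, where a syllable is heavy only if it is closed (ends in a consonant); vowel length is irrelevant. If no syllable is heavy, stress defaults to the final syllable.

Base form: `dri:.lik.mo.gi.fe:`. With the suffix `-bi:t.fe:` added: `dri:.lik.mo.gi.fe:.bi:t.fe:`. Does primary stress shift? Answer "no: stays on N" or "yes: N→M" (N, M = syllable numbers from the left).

no: stays on 2

Base `dri:.lik.mo.gi.fe:` (5 syllables):
  Weights: 1 dri: L, 2 lik H, 3 mo L, 4 gi L, 5 fe: L.
  Heavy syllables in the domain: 2. The leftmost is syllable 2 (lik).
  → primary stress on syllable 2.
Suffixed `dri:.lik.mo.gi.fe:.bi:t.fe:` (7 syllables):
  Weights: 1 dri: L, 2 lik H, 3 mo L, 4 gi L, 5 fe: L, 6 bi:t H, 7 fe: L.
  Heavy syllables in the domain: 2, 6. The leftmost is syllable 2 (lik).
  → primary stress on syllable 2.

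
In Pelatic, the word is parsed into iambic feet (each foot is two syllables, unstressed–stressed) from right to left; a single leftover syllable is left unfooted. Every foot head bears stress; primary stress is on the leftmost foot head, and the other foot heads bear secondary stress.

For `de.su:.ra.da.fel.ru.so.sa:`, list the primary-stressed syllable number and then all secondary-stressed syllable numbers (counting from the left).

primary 2, secondary 4, 6, 8

Parse right to left into iambic (σˈσ) feet: (de.ˈsu:) (ra.ˈda) (fel.ˈru) (so.ˈsa:).
Foot heads (stressed positions): 2, 4, 6, 8.
End Rule Leftmost: primary stress on the leftmost head = syllable 2.
Secondary stress on 4, 6, 8: de.ˈsu:.ra.ˌda.fel.ˌru.so.ˌsa:.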